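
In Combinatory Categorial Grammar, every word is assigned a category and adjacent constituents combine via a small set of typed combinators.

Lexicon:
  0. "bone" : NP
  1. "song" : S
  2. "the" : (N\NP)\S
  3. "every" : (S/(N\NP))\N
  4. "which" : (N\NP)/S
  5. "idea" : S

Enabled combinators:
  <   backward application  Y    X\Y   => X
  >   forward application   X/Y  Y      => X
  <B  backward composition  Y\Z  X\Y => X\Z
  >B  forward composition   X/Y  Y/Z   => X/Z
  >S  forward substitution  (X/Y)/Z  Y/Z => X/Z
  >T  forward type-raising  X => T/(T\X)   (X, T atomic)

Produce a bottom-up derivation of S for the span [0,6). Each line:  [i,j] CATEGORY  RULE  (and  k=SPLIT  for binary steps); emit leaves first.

[0,6] S   >
  [0,4] S/(N\NP)   <
    [0,3] N   <
      [0,1] "bone" : NP
      [1,3] N\NP   <
        [1,2] "song" : S
        [2,3] "the" : (N\NP)\S
    [3,4] "every" : (S/(N\NP))\N
  [4,6] N\NP   >
    [4,5] "which" : (N\NP)/S
    [5,6] "idea" : S

[0,1] NP  lex  "bone"
[1,2] S  lex  "song"
[2,3] (N\NP)\S  lex  "the"
[1,3] N\NP  <  k=2
[0,3] N  <  k=1
[3,4] (S/(N\NP))\N  lex  "every"
[0,4] S/(N\NP)  <  k=3
[4,5] (N\NP)/S  lex  "which"
[5,6] S  lex  "idea"
[4,6] N\NP  >  k=5
[0,6] S  >  k=4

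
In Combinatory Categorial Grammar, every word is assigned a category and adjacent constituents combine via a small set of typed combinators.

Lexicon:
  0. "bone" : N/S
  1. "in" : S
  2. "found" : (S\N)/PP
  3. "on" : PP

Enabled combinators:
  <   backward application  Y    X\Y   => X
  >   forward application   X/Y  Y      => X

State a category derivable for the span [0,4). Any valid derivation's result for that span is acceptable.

S

[0,4] S   <
  [0,2] N   >
    [0,1] "bone" : N/S
    [1,2] "in" : S
  [2,4] S\N   >
    [2,3] "found" : (S\N)/PP
    [3,4] "on" : PP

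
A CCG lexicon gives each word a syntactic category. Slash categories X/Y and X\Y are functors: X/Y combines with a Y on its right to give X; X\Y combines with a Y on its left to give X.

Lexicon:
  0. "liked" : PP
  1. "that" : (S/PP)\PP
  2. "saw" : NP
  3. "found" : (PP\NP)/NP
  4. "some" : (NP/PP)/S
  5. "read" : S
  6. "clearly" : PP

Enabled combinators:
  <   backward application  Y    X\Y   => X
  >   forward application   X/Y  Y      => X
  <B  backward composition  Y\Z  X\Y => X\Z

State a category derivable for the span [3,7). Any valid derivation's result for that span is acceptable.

[0,7] S   >
  [0,2] S/PP   <
    [0,1] "liked" : PP
    [1,2] "that" : (S/PP)\PP
  [2,7] PP   <
    [2,3] "saw" : NP
    [3,7] PP\NP   >
      [3,4] "found" : (PP\NP)/NP
      [4,7] NP   >
        [4,6] NP/PP   >
          [4,5] "some" : (NP/PP)/S
          [5,6] "read" : S
        [6,7] "clearly" : PP

PP\NP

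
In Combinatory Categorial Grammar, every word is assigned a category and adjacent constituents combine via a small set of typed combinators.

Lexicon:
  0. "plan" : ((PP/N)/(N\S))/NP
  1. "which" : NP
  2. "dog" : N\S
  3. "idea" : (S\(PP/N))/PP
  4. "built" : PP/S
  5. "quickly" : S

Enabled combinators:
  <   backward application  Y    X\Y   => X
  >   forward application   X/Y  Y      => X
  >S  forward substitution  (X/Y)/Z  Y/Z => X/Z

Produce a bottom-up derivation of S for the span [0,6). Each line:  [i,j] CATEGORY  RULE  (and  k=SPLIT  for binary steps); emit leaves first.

[0,1] ((PP/N)/(N\S))/NP  lex  "plan"
[1,2] NP  lex  "which"
[0,2] (PP/N)/(N\S)  >  k=1
[2,3] N\S  lex  "dog"
[0,3] PP/N  >  k=2
[3,4] (S\(PP/N))/PP  lex  "idea"
[4,5] PP/S  lex  "built"
[5,6] S  lex  "quickly"
[4,6] PP  >  k=5
[3,6] S\(PP/N)  >  k=4
[0,6] S  <  k=3

[0,6] S   <
  [0,3] PP/N   >
    [0,2] (PP/N)/(N\S)   >
      [0,1] "plan" : ((PP/N)/(N\S))/NP
      [1,2] "which" : NP
    [2,3] "dog" : N\S
  [3,6] S\(PP/N)   >
    [3,4] "idea" : (S\(PP/N))/PP
    [4,6] PP   >
      [4,5] "built" : PP/S
      [5,6] "quickly" : S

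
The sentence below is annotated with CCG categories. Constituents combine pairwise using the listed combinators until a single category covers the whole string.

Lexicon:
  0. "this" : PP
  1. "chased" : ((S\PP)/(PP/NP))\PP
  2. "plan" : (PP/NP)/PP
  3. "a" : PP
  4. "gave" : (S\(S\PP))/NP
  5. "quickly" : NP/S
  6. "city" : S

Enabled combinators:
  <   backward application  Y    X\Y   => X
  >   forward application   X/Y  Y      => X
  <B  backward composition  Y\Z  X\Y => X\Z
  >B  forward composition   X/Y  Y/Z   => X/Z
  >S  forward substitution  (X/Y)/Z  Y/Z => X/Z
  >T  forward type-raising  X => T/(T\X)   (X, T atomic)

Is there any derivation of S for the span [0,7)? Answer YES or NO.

[0,7] S   <
  [0,4] S\PP   >
    [0,2] (S\PP)/(PP/NP)   <
      [0,1] "this" : PP
      [1,2] "chased" : ((S\PP)/(PP/NP))\PP
    [2,4] PP/NP   >
      [2,3] "plan" : (PP/NP)/PP
      [3,4] "a" : PP
  [4,7] S\(S\PP)   >
    [4,5] "gave" : (S\(S\PP))/NP
    [5,7] NP   >
      [5,6] "quickly" : NP/S
      [6,7] "city" : S

YES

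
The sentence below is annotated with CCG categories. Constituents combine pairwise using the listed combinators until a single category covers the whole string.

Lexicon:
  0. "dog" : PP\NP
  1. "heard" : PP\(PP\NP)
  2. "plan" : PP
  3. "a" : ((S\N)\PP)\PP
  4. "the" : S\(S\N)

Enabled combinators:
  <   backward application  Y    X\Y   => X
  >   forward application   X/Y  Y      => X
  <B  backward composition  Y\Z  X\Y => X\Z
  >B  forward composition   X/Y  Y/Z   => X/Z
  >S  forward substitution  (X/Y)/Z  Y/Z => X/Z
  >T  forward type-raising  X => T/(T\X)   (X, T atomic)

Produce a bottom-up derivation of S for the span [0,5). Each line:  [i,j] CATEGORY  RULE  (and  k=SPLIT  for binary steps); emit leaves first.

[0,5] S   <
  [0,4] S\N   <
    [0,2] PP   <
      [0,1] "dog" : PP\NP
      [1,2] "heard" : PP\(PP\NP)
    [2,4] (S\N)\PP   <
      [2,3] "plan" : PP
      [3,4] "a" : ((S\N)\PP)\PP
  [4,5] "the" : S\(S\N)

[0,1] PP\NP  lex  "dog"
[1,2] PP\(PP\NP)  lex  "heard"
[0,2] PP  <  k=1
[2,3] PP  lex  "plan"
[3,4] ((S\N)\PP)\PP  lex  "a"
[2,4] (S\N)\PP  <  k=3
[0,4] S\N  <  k=2
[4,5] S\(S\N)  lex  "the"
[0,5] S  <  k=4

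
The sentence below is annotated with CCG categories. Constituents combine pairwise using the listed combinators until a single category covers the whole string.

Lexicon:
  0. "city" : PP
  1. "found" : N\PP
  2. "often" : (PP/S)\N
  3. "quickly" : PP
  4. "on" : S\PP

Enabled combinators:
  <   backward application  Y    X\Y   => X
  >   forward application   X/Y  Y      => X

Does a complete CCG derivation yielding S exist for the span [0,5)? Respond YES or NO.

NO

PP N\PP (PP/S)\N PP S\PP
CKY chart[0,5] = {PP}; S ∉ chart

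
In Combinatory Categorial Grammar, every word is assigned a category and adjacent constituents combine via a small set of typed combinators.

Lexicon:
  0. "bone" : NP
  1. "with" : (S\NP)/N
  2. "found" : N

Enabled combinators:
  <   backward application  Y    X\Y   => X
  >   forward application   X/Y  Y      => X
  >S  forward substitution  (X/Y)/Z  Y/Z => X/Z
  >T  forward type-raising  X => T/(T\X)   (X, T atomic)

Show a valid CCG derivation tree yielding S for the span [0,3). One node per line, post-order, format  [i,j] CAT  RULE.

[0,3] S   <
  [0,1] "bone" : NP
  [1,3] S\NP   >
    [1,2] "with" : (S\NP)/N
    [2,3] "found" : N

[0,1] NP  lex  "bone"
[1,2] (S\NP)/N  lex  "with"
[2,3] N  lex  "found"
[1,3] S\NP  >  k=2
[0,3] S  <  k=1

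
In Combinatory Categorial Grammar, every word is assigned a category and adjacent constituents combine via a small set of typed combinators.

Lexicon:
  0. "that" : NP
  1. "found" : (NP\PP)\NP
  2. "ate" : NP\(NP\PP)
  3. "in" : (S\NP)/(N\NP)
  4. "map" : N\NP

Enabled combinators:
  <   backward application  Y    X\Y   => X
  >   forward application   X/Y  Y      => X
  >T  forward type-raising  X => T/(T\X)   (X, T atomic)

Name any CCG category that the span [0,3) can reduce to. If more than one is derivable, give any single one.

NP

[0,5] S   <
  [0,3] NP   <
    [0,2] NP\PP   <
      [0,1] "that" : NP
      [1,2] "found" : (NP\PP)\NP
    [2,3] "ate" : NP\(NP\PP)
  [3,5] S\NP   >
    [3,4] "in" : (S\NP)/(N\NP)
    [4,5] "map" : N\NP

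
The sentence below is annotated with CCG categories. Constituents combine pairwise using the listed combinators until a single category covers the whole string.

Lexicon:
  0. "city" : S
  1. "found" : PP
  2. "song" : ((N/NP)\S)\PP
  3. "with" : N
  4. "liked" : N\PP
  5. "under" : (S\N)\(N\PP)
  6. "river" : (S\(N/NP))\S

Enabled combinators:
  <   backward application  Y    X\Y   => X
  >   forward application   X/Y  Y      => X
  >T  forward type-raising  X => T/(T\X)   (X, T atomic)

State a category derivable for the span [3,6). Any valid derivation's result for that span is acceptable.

S

[0,7] S   <
  [0,3] N/NP   <
    [0,1] "city" : S
    [1,3] (N/NP)\S   <
      [1,2] "found" : PP
      [2,3] "song" : ((N/NP)\S)\PP
  [3,7] S\(N/NP)   <
    [3,6] S   >
      [3,4] S/(S\N)   >T
        [3,4] "with" : N
      [4,6] S\N   <
        [4,5] "liked" : N\PP
        [5,6] "under" : (S\N)\(N\PP)
    [6,7] "river" : (S\(N/NP))\S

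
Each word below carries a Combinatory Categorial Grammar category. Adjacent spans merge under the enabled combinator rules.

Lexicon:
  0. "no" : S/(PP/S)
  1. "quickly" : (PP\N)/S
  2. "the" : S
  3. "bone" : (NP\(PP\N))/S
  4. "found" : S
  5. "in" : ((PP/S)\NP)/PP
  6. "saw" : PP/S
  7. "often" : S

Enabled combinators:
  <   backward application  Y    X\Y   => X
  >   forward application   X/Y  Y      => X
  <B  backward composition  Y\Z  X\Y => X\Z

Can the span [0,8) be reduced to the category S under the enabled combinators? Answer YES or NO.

[0,8] S   >
  [0,1] "no" : S/(PP/S)
  [1,8] PP/S   <
    [1,5] NP   <
      [1,3] PP\N   >
        [1,2] "quickly" : (PP\N)/S
        [2,3] "the" : S
      [3,5] NP\(PP\N)   >
        [3,4] "bone" : (NP\(PP\N))/S
        [4,5] "found" : S
    [5,8] (PP/S)\NP   >
      [5,6] "in" : ((PP/S)\NP)/PP
      [6,8] PP   >
        [6,7] "saw" : PP/S
        [7,8] "often" : S

YES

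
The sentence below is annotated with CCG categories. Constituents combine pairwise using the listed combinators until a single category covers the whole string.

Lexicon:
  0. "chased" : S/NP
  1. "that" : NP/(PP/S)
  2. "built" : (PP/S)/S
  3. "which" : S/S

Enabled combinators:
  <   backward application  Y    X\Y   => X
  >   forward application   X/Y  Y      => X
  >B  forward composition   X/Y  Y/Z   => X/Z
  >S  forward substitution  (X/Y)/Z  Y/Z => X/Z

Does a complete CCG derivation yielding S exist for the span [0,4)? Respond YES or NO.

[0,4] S   >
  [0,1] "chased" : S/NP
  [1,4] NP   >
    [1,2] "that" : NP/(PP/S)
    [2,4] PP/S   >S
      [2,3] "built" : (PP/S)/S
      [3,4] "which" : S/S

YES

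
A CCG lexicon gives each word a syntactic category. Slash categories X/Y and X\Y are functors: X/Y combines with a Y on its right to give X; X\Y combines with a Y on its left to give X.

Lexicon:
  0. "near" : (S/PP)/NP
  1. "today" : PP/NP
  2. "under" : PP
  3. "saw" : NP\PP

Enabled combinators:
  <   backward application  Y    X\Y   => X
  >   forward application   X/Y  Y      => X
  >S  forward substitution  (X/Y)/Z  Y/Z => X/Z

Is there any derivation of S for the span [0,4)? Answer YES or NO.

YES

[0,4] S   >
  [0,2] S/NP   >S
    [0,1] "near" : (S/PP)/NP
    [1,2] "today" : PP/NP
  [2,4] NP   <
    [2,3] "under" : PP
    [3,4] "saw" : NP\PP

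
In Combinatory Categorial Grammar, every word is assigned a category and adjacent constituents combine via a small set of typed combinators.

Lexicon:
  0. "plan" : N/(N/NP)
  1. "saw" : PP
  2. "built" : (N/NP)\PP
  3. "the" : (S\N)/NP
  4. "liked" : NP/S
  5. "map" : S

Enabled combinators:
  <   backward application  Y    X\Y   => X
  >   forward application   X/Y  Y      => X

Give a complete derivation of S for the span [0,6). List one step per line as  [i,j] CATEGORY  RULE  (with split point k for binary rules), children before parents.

[0,6] S   <
  [0,3] N   >
    [0,1] "plan" : N/(N/NP)
    [1,3] N/NP   <
      [1,2] "saw" : PP
      [2,3] "built" : (N/NP)\PP
  [3,6] S\N   >
    [3,4] "the" : (S\N)/NP
    [4,6] NP   >
      [4,5] "liked" : NP/S
      [5,6] "map" : S

[0,1] N/(N/NP)  lex  "plan"
[1,2] PP  lex  "saw"
[2,3] (N/NP)\PP  lex  "built"
[1,3] N/NP  <  k=2
[0,3] N  >  k=1
[3,4] (S\N)/NP  lex  "the"
[4,5] NP/S  lex  "liked"
[5,6] S  lex  "map"
[4,6] NP  >  k=5
[3,6] S\N  >  k=4
[0,6] S  <  k=3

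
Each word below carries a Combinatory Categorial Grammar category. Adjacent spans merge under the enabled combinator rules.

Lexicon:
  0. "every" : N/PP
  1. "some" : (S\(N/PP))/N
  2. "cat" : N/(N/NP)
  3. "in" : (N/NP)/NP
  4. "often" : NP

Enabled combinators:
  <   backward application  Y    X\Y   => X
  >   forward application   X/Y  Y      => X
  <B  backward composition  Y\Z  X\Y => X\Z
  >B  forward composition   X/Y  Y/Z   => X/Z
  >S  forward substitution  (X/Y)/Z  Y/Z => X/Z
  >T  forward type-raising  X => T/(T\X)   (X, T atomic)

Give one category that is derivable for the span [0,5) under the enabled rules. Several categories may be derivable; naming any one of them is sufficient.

[0,5] S   <
  [0,1] "every" : N/PP
  [1,5] S\(N/PP)   >
    [1,2] "some" : (S\(N/PP))/N
    [2,5] N   >
      [2,3] "cat" : N/(N/NP)
      [3,5] N/NP   >
        [3,4] "in" : (N/NP)/NP
        [4,5] "often" : NP

S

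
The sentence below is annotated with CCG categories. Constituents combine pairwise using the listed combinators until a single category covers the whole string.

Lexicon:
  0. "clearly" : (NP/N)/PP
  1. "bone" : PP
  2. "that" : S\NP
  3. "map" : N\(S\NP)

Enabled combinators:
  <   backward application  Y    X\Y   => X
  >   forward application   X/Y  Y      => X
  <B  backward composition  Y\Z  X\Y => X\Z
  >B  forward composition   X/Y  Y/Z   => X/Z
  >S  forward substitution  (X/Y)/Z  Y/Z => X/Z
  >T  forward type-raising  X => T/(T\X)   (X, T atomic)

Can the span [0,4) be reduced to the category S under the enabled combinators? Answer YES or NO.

(NP/N)/PP PP S\NP N\(S\NP)
CKY chart[0,4] = {N/(N\NP), NP, NP/(NP\NP), NP/(N\N), PP/(PP\NP), S/(S\NP)}; S ∉ chart

NO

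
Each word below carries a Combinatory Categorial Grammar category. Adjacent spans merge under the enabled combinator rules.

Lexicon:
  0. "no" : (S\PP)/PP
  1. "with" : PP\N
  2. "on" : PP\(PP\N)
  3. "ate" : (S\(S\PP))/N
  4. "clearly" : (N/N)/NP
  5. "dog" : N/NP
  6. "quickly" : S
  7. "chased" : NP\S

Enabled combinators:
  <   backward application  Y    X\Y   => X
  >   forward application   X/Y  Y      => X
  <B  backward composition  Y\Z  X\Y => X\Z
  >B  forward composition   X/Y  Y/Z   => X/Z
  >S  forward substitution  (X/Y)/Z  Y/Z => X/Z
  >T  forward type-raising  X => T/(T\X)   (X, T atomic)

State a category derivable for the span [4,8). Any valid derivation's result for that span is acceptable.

N

[0,8] S   <
  [0,3] S\PP   >
    [0,1] "no" : (S\PP)/PP
    [1,3] PP   <
      [1,2] "with" : PP\N
      [2,3] "on" : PP\(PP\N)
  [3,8] S\(S\PP)   >
    [3,4] "ate" : (S\(S\PP))/N
    [4,8] N   >
      [4,6] N/NP   >S
        [4,5] "clearly" : (N/N)/NP
        [5,6] "dog" : N/NP
      [6,8] NP   <
        [6,7] "quickly" : S
        [7,8] "chased" : NP\S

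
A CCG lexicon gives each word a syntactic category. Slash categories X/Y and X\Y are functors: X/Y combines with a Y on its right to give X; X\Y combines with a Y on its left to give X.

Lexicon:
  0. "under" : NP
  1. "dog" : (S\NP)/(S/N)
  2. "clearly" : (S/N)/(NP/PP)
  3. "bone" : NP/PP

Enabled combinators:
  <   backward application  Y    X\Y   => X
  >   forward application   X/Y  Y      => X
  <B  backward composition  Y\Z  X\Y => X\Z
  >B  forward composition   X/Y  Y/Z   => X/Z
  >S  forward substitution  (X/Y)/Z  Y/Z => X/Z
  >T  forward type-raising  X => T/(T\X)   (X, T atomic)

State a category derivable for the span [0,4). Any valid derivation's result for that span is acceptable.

[0,4] S   <
  [0,1] "under" : NP
  [1,4] S\NP   >
    [1,2] "dog" : (S\NP)/(S/N)
    [2,4] S/N   >
      [2,3] "clearly" : (S/N)/(NP/PP)
      [3,4] "bone" : NP/PP

S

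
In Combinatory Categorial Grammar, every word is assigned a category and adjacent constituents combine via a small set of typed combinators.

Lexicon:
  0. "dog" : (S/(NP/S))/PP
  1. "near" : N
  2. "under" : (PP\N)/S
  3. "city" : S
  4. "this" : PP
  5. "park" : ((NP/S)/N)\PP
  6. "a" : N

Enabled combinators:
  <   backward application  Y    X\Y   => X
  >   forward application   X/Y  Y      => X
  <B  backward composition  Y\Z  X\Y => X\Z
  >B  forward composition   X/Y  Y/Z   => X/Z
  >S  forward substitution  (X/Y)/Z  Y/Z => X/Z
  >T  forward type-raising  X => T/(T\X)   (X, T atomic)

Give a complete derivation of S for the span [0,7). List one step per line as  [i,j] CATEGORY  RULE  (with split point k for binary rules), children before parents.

[0,7] S   >
  [0,4] S/(NP/S)   >
    [0,1] "dog" : (S/(NP/S))/PP
    [1,4] PP   >
      [1,2] PP/(PP\N)   >T
        [1,2] "near" : N
      [2,4] PP\N   >
        [2,3] "under" : (PP\N)/S
        [3,4] "city" : S
  [4,7] NP/S   >
    [4,6] (NP/S)/N   <
      [4,5] "this" : PP
      [5,6] "park" : ((NP/S)/N)\PP
    [6,7] "a" : N

[0,1] (S/(NP/S))/PP  lex  "dog"
[1,2] N  lex  "near"
[1,2] PP/(PP\N)  >T
[2,3] (PP\N)/S  lex  "under"
[3,4] S  lex  "city"
[2,4] PP\N  >  k=3
[1,4] PP  >  k=2
[0,4] S/(NP/S)  >  k=1
[4,5] PP  lex  "this"
[5,6] ((NP/S)/N)\PP  lex  "park"
[4,6] (NP/S)/N  <  k=5
[6,7] N  lex  "a"
[4,7] NP/S  >  k=6
[0,7] S  >  k=4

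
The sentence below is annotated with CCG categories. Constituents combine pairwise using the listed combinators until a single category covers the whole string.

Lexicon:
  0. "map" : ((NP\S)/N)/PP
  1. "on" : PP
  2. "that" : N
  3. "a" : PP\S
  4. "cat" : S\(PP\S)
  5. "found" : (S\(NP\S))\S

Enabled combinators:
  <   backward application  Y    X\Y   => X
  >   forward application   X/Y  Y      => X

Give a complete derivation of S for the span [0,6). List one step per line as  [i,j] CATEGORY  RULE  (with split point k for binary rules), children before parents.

[0,1] ((NP\S)/N)/PP  lex  "map"
[1,2] PP  lex  "on"
[0,2] (NP\S)/N  >  k=1
[2,3] N  lex  "that"
[0,3] NP\S  >  k=2
[3,4] PP\S  lex  "a"
[4,5] S\(PP\S)  lex  "cat"
[3,5] S  <  k=4
[5,6] (S\(NP\S))\S  lex  "found"
[3,6] S\(NP\S)  <  k=5
[0,6] S  <  k=3

[0,6] S   <
  [0,3] NP\S   >
    [0,2] (NP\S)/N   >
      [0,1] "map" : ((NP\S)/N)/PP
      [1,2] "on" : PP
    [2,3] "that" : N
  [3,6] S\(NP\S)   <
    [3,5] S   <
      [3,4] "a" : PP\S
      [4,5] "cat" : S\(PP\S)
    [5,6] "found" : (S\(NP\S))\S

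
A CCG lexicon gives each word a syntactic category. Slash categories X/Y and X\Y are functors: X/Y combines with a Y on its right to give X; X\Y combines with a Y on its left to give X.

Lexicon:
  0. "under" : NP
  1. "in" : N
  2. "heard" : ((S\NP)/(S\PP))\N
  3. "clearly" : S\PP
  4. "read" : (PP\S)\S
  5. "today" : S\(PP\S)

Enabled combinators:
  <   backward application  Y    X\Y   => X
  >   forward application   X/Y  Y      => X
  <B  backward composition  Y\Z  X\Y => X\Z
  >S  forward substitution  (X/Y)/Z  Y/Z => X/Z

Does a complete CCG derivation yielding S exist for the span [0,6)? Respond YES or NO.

YES

[0,6] S   <
  [0,1] "under" : NP
  [1,6] S\NP   >
    [1,3] (S\NP)/(S\PP)   <
      [1,2] "in" : N
      [2,3] "heard" : ((S\NP)/(S\PP))\N
    [3,6] S\PP   <B
      [3,4] "clearly" : S\PP
      [4,6] S\S   <B
        [4,5] "read" : (PP\S)\S
        [5,6] "today" : S\(PP\S)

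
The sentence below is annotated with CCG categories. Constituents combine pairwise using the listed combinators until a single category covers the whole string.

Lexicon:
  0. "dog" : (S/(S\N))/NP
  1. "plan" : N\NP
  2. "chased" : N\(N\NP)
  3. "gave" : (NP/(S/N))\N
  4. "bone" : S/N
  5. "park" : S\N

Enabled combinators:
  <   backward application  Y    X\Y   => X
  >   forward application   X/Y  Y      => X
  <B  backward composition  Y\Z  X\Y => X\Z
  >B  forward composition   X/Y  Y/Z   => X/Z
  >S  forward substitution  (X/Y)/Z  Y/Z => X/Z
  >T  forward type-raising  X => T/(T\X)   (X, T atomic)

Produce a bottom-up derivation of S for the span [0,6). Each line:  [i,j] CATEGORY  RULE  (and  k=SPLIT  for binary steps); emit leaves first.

[0,1] (S/(S\N))/NP  lex  "dog"
[1,2] N\NP  lex  "plan"
[2,3] N\(N\NP)  lex  "chased"
[1,3] N  <  k=2
[3,4] (NP/(S/N))\N  lex  "gave"
[1,4] NP/(S/N)  <  k=3
[4,5] S/N  lex  "bone"
[1,5] NP  >  k=4
[0,5] S/(S\N)  >  k=1
[5,6] S\N  lex  "park"
[0,6] S  >  k=5

[0,6] S   >
  [0,5] S/(S\N)   >
    [0,1] "dog" : (S/(S\N))/NP
    [1,5] NP   >
      [1,4] NP/(S/N)   <
        [1,3] N   <
          [1,2] "plan" : N\NP
          [2,3] "chased" : N\(N\NP)
        [3,4] "gave" : (NP/(S/N))\N
      [4,5] "bone" : S/N
  [5,6] "park" : S\N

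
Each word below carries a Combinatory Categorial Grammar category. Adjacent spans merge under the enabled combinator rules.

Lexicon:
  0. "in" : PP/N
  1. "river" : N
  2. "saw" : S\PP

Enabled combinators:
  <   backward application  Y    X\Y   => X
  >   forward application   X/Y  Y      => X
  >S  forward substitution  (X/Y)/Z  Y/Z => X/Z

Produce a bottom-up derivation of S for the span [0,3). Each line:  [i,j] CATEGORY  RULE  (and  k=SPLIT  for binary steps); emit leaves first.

[0,1] PP/N  lex  "in"
[1,2] N  lex  "river"
[0,2] PP  >  k=1
[2,3] S\PP  lex  "saw"
[0,3] S  <  k=2

[0,3] S   <
  [0,2] PP   >
    [0,1] "in" : PP/N
    [1,2] "river" : N
  [2,3] "saw" : S\PP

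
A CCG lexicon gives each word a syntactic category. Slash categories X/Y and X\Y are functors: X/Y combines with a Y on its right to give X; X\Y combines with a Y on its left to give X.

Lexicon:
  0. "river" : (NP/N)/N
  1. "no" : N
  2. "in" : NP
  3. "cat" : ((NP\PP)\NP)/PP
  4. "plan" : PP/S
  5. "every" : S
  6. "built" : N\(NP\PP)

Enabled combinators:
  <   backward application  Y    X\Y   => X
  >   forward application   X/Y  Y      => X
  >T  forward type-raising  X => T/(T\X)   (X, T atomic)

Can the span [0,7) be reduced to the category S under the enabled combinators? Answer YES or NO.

NO

(NP/N)/N N NP ((NP\PP)\NP)/PP PP/S S N\(NP\PP)
CKY chart[0,7] = {N/(N\NP), NP, NP/(NP\NP), PP/(PP\NP), S/(S\NP)}; S ∉ chart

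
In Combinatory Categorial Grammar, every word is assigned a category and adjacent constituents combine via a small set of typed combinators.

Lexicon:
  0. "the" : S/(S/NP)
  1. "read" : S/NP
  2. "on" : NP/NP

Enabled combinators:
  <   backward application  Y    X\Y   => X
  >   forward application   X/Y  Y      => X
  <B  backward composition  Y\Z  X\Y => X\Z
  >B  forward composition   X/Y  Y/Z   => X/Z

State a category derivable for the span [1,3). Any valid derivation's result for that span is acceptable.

S/NP

[0,3] S   >
  [0,1] "the" : S/(S/NP)
  [1,3] S/NP   >B
    [1,2] "read" : S/NP
    [2,3] "on" : NP/NP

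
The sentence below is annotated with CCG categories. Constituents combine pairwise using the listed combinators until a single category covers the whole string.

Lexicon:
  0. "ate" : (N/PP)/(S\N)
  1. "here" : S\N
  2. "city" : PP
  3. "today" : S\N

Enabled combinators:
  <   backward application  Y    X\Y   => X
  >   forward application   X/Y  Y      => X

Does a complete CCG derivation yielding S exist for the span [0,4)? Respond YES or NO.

YES

[0,4] S   <
  [0,3] N   >
    [0,2] N/PP   >
      [0,1] "ate" : (N/PP)/(S\N)
      [1,2] "here" : S\N
    [2,3] "city" : PP
  [3,4] "today" : S\N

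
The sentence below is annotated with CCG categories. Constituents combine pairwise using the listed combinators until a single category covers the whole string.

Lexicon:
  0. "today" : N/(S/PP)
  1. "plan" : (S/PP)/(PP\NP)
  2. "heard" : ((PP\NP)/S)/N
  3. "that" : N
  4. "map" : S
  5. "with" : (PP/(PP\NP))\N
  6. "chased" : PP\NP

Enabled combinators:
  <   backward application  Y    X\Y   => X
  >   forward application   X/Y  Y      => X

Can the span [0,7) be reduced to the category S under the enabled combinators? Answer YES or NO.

NO

N/(S/PP) (S/PP)/(PP\NP) ((PP\NP)/S)/N N S (PP/(PP\NP))\N PP\NP
CKY chart[0,7] = {PP}; S ∉ chart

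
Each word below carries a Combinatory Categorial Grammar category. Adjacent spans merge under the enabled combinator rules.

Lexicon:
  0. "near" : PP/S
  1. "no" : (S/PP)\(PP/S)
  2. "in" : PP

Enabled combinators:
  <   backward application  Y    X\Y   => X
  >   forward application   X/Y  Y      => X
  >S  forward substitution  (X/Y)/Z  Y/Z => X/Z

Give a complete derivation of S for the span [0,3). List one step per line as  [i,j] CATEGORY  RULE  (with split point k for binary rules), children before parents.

[0,1] PP/S  lex  "near"
[1,2] (S/PP)\(PP/S)  lex  "no"
[0,2] S/PP  <  k=1
[2,3] PP  lex  "in"
[0,3] S  >  k=2

[0,3] S   >
  [0,2] S/PP   <
    [0,1] "near" : PP/S
    [1,2] "no" : (S/PP)\(PP/S)
  [2,3] "in" : PP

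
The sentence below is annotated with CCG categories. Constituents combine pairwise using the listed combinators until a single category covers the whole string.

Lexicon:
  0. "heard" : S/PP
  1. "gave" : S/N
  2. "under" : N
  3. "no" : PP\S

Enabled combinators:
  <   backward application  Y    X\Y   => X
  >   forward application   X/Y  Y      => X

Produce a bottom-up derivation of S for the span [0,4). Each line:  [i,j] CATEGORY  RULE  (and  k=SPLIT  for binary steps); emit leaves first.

[0,1] S/PP  lex  "heard"
[1,2] S/N  lex  "gave"
[2,3] N  lex  "under"
[1,3] S  >  k=2
[3,4] PP\S  lex  "no"
[1,4] PP  <  k=3
[0,4] S  >  k=1

[0,4] S   >
  [0,1] "heard" : S/PP
  [1,4] PP   <
    [1,3] S   >
      [1,2] "gave" : S/N
      [2,3] "under" : N
    [3,4] "no" : PP\S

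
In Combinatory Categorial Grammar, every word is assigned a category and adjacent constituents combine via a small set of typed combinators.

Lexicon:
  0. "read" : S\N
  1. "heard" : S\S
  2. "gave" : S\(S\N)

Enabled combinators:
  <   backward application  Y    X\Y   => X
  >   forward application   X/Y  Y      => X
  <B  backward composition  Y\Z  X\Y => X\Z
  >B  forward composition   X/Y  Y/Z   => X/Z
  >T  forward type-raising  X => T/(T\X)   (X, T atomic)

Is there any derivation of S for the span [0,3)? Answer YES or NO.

YES

[0,3] S   <
  [0,2] S\N   <B
    [0,1] "read" : S\N
    [1,2] "heard" : S\S
  [2,3] "gave" : S\(S\N)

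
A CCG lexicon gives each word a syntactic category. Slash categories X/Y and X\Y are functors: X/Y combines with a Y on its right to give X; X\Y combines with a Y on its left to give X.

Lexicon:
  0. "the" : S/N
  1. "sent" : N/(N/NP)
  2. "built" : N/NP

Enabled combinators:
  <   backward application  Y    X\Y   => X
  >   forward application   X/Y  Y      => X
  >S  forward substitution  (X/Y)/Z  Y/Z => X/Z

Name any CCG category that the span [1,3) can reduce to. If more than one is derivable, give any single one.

N

[0,3] S   >
  [0,1] "the" : S/N
  [1,3] N   >
    [1,2] "sent" : N/(N/NP)
    [2,3] "built" : N/NP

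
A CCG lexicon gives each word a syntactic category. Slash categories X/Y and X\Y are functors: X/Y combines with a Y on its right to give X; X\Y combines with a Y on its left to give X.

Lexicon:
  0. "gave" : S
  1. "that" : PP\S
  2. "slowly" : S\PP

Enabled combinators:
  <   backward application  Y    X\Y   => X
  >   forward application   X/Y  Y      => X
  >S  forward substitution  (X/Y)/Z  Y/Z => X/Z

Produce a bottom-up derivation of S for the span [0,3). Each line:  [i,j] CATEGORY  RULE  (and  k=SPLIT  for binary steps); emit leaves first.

[0,1] S  lex  "gave"
[1,2] PP\S  lex  "that"
[0,2] PP  <  k=1
[2,3] S\PP  lex  "slowly"
[0,3] S  <  k=2

[0,3] S   <
  [0,2] PP   <
    [0,1] "gave" : S
    [1,2] "that" : PP\S
  [2,3] "slowly" : S\PP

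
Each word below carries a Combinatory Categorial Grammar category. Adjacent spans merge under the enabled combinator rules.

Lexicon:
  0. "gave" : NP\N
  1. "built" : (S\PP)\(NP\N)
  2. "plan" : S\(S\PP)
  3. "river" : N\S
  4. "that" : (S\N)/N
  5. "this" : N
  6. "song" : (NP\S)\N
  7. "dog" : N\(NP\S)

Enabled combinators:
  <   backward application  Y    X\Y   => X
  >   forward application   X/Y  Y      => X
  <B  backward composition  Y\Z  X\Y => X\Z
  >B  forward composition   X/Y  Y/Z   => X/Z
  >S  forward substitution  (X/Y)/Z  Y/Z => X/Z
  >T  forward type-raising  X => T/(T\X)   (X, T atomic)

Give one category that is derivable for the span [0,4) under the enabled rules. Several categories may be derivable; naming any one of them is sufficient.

[0,8] S   <
  [0,4] N   <
    [0,3] S   <
      [0,2] S\PP   <
        [0,1] "gave" : NP\N
        [1,2] "built" : (S\PP)\(NP\N)
      [2,3] "plan" : S\(S\PP)
    [3,4] "river" : N\S
  [4,8] S\N   >
    [4,5] "that" : (S\N)/N
    [5,8] N   <
      [5,7] NP\S   <
        [5,6] "this" : N
        [6,7] "song" : (NP\S)\N
      [7,8] "dog" : N\(NP\S)

N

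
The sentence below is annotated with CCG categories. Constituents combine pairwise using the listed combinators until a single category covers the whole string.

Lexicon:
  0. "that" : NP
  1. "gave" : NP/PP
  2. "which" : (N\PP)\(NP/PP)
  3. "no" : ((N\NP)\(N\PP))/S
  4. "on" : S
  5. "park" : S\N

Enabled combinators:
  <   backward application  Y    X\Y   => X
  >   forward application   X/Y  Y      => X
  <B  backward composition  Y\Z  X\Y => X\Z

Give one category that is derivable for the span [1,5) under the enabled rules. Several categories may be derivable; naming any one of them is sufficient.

N\NP

[0,6] S   <
  [0,1] "that" : NP
  [1,6] S\NP   <B
    [1,5] N\NP   <
      [1,3] N\PP   <
        [1,2] "gave" : NP/PP
        [2,3] "which" : (N\PP)\(NP/PP)
      [3,5] (N\NP)\(N\PP)   >
        [3,4] "no" : ((N\NP)\(N\PP))/S
        [4,5] "on" : S
    [5,6] "park" : S\N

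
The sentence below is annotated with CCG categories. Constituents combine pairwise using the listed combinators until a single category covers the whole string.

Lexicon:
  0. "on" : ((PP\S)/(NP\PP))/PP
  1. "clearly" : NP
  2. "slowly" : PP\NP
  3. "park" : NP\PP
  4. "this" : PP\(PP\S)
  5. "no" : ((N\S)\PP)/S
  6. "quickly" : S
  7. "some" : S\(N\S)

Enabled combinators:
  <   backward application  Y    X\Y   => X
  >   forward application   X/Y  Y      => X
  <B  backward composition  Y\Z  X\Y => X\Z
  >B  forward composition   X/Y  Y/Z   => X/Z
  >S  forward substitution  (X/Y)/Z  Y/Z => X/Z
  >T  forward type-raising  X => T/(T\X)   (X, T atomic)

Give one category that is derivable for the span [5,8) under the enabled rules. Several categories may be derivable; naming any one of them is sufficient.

[0,8] S   <
  [0,5] PP   <
    [0,4] PP\S   >
      [0,3] (PP\S)/(NP\PP)   >
        [0,1] "on" : ((PP\S)/(NP\PP))/PP
        [1,3] PP   <
          [1,2] "clearly" : NP
          [2,3] "slowly" : PP\NP
      [3,4] "park" : NP\PP
    [4,5] "this" : PP\(PP\S)
  [5,8] S\PP   <B
    [5,7] (N\S)\PP   >
      [5,6] "no" : ((N\S)\PP)/S
      [6,7] "quickly" : S
    [7,8] "some" : S\(N\S)

S\PP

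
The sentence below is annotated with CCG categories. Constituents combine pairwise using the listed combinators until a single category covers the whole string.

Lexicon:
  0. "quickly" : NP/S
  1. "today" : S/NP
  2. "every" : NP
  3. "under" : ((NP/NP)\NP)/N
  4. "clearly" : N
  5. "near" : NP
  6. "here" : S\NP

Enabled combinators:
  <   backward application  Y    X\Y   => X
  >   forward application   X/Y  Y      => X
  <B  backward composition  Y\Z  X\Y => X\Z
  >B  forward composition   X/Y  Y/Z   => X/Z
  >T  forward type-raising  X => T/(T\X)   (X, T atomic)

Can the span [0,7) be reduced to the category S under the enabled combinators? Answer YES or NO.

YES

[0,7] S   <
  [0,6] NP   >
    [0,1] "quickly" : NP/S
    [1,6] S   >
      [1,5] S/NP   >B
        [1,2] "today" : S/NP
        [2,5] NP/NP   <
          [2,3] "every" : NP
          [3,5] (NP/NP)\NP   >
            [3,4] "under" : ((NP/NP)\NP)/N
            [4,5] "clearly" : N
      [5,6] "near" : NP
  [6,7] "here" : S\NP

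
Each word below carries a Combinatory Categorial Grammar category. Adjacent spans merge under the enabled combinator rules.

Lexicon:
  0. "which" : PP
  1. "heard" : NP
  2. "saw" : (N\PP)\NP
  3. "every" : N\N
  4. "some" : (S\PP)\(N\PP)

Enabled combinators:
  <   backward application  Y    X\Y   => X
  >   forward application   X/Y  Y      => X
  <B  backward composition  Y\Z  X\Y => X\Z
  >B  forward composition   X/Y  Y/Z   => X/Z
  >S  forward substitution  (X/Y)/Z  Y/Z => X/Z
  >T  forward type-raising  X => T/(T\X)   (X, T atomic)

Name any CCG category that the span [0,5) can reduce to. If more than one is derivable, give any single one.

[0,5] S   <
  [0,1] "which" : PP
  [1,5] S\PP   <
    [1,4] N\PP   <B
      [1,3] N\PP   <
        [1,2] "heard" : NP
        [2,3] "saw" : (N\PP)\NP
      [3,4] "every" : N\N
    [4,5] "some" : (S\PP)\(N\PP)

S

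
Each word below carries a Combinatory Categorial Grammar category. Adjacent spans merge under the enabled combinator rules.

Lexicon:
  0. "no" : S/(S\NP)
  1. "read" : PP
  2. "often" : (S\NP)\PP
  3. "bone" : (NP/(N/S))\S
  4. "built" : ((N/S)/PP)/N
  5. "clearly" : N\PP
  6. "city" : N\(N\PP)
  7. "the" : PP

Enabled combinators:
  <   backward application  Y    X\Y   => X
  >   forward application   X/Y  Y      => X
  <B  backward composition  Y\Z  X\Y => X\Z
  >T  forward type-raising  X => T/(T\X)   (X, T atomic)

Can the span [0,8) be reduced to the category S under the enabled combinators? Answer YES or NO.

S/(S\NP) PP (S\NP)\PP (NP/(N/S))\S ((N/S)/PP)/N N\PP N\(N\PP) PP
CKY chart[0,8] = {N/(N\NP), NP, NP/(NP\NP), PP/(PP\NP), S/(S\NP)}; S ∉ chart

NO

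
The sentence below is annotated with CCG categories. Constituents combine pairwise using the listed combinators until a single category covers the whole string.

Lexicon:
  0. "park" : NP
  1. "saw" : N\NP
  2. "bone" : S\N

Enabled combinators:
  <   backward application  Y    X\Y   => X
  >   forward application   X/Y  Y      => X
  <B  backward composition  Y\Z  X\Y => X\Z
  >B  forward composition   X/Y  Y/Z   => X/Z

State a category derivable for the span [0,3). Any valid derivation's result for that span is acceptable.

S

[0,3] S   <
  [0,1] "park" : NP
  [1,3] S\NP   <B
    [1,2] "saw" : N\NP
    [2,3] "bone" : S\N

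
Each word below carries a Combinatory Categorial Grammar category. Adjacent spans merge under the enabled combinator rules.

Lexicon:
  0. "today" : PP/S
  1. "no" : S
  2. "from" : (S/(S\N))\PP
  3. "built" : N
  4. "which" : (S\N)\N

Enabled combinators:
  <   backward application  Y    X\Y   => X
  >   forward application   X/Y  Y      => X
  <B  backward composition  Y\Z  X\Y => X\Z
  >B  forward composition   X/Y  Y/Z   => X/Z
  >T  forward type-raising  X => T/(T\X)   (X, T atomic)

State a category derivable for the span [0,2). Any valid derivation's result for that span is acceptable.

PP

[0,5] S   >
  [0,3] S/(S\N)   <
    [0,2] PP   >
      [0,1] "today" : PP/S
      [1,2] "no" : S
    [2,3] "from" : (S/(S\N))\PP
  [3,5] S\N   <
    [3,4] "built" : N
    [4,5] "which" : (S\N)\N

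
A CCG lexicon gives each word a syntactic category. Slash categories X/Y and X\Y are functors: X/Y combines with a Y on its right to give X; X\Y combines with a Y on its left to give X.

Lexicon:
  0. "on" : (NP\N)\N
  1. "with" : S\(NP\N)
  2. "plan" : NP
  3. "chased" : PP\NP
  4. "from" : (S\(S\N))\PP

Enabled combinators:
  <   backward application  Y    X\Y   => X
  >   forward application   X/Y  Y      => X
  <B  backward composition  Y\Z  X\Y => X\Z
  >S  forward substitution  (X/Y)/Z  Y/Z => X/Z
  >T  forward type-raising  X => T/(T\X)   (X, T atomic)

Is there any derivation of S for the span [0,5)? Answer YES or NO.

[0,5] S   <
  [0,2] S\N   <B
    [0,1] "on" : (NP\N)\N
    [1,2] "with" : S\(NP\N)
  [2,5] S\(S\N)   <
    [2,4] PP   <
      [2,3] "plan" : NP
      [3,4] "chased" : PP\NP
    [4,5] "from" : (S\(S\N))\PP

YES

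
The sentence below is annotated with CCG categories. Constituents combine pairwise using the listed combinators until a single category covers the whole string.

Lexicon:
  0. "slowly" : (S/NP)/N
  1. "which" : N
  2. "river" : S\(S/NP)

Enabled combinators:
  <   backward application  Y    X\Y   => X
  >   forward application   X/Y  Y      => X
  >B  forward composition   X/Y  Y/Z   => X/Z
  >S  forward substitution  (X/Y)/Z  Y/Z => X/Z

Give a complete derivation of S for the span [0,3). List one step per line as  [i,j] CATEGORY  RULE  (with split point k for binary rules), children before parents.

[0,3] S   <
  [0,2] S/NP   >
    [0,1] "slowly" : (S/NP)/N
    [1,2] "which" : N
  [2,3] "river" : S\(S/NP)

[0,1] (S/NP)/N  lex  "slowly"
[1,2] N  lex  "which"
[0,2] S/NP  >  k=1
[2,3] S\(S/NP)  lex  "river"
[0,3] S  <  k=2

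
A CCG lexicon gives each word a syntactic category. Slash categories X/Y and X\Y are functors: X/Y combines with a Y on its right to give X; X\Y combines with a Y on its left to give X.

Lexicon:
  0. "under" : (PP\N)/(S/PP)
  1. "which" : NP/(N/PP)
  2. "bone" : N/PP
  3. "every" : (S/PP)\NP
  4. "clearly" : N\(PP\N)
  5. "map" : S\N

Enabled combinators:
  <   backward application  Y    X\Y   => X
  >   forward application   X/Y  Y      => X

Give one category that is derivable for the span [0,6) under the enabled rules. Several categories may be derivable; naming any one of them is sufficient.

S

[0,6] S   <
  [0,5] N   <
    [0,4] PP\N   >
      [0,1] "under" : (PP\N)/(S/PP)
      [1,4] S/PP   <
        [1,3] NP   >
          [1,2] "which" : NP/(N/PP)
          [2,3] "bone" : N/PP
        [3,4] "every" : (S/PP)\NP
    [4,5] "clearly" : N\(PP\N)
  [5,6] "map" : S\N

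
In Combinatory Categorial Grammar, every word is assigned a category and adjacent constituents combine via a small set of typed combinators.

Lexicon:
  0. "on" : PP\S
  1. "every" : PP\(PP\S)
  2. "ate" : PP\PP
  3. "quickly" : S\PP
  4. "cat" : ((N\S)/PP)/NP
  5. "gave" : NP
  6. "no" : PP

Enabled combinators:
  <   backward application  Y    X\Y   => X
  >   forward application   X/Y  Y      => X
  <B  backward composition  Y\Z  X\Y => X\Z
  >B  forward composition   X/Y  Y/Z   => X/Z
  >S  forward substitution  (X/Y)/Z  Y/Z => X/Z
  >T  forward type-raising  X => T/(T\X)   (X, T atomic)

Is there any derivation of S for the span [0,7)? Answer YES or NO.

NO

PP\S PP\(PP\S) PP\PP S\PP ((N\S)/PP)/NP NP PP
CKY chart[0,7] = {N, N/(N\N), N/(PP\PP), NP/(NP\N), PP/(PP\N), S/(S\N)}; S ∉ chart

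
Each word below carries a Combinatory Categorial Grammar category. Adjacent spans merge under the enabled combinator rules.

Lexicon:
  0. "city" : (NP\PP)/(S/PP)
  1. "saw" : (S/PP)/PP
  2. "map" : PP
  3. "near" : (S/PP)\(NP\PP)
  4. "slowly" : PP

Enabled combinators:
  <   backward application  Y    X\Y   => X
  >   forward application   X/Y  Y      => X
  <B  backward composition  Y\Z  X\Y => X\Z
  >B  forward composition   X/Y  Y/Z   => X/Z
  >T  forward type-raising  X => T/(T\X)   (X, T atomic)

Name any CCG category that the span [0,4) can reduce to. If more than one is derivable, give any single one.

[0,5] S   >
  [0,4] S/PP   <
    [0,3] NP\PP   >
      [0,1] "city" : (NP\PP)/(S/PP)
      [1,3] S/PP   >
        [1,2] "saw" : (S/PP)/PP
        [2,3] "map" : PP
    [3,4] "near" : (S/PP)\(NP\PP)
  [4,5] "slowly" : PP

S/PP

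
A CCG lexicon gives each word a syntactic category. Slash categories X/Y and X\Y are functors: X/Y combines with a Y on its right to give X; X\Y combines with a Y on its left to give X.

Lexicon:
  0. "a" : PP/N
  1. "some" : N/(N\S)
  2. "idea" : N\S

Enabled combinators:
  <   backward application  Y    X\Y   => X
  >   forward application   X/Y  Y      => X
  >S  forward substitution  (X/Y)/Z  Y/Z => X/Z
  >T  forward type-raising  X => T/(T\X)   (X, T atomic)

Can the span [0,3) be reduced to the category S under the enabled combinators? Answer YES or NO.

PP/N N/(N\S) N\S
CKY chart[0,3] = {N/(N\PP), NP/(NP\PP), PP, PP/(PP\PP), S/(S\PP)}; S ∉ chart

NO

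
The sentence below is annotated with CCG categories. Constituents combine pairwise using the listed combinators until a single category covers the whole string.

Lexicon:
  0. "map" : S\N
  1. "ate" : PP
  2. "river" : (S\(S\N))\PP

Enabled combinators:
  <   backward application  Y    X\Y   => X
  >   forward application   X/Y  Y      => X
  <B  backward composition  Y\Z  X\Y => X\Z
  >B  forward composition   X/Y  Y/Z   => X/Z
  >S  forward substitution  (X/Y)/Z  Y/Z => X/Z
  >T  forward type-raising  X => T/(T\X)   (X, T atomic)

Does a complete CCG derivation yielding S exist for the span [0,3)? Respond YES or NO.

[0,3] S   <
  [0,1] "map" : S\N
  [1,3] S\(S\N)   <
    [1,2] "ate" : PP
    [2,3] "river" : (S\(S\N))\PP

YES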